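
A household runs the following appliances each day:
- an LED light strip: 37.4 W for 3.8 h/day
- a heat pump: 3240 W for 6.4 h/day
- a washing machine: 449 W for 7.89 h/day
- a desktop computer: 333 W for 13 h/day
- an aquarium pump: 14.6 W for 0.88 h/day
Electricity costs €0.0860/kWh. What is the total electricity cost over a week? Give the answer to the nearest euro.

LED light strip: 37.4 W × 3.8 h × 7 d = 995 Wh = 0.9948 kWh
heat pump: 3240 W × 6.4 h × 7 d = 145,152 Wh = 145.2 kWh
washing machine: 449 W × 7.89 h × 7 d = 24,798 Wh = 24.8 kWh
desktop computer: 333 W × 13 h × 7 d = 30,303 Wh = 30.3 kWh
aquarium pump: 14.6 W × 0.88 h × 7 d = 90 Wh = 0.08994 kWh
Total energy = 0.9948 + 145.2 + 24.8 + 30.3 + 0.08994 = 201.3 kWh
Cost = 201.3 kWh × €0.0860 = €17.32 ≈ €17

€17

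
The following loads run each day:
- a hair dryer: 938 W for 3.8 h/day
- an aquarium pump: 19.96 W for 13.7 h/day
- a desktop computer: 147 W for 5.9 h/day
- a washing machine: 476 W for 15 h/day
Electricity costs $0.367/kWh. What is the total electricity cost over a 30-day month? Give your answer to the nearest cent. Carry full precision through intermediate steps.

hair dryer: 938 W × 3.8 h × 30 d = 106,932 Wh = 106.9 kWh
aquarium pump: 19.96 W × 13.7 h × 30 d = 8,204 Wh = 8.204 kWh
desktop computer: 147 W × 5.9 h × 30 d = 26,019 Wh = 26.02 kWh
washing machine: 476 W × 15 h × 30 d = 214,200 Wh = 214.2 kWh
Total energy = 106.9 + 8.204 + 26.02 + 214.2 = 355.4 kWh
Cost = 355.4 kWh × $0.367 = $130.42

$130.42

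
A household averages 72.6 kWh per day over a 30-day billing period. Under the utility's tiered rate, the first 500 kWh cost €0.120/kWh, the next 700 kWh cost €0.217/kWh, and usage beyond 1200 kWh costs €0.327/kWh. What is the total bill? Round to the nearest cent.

Usage = 72.6 kWh/day × 30 days = 2178 kWh
First 500 kWh × €0.120 = €60.00
Next 700 kWh × €0.217 = €151.90
Remaining 978 kWh × €0.327 = €319.81
Total = €531.71

€531.71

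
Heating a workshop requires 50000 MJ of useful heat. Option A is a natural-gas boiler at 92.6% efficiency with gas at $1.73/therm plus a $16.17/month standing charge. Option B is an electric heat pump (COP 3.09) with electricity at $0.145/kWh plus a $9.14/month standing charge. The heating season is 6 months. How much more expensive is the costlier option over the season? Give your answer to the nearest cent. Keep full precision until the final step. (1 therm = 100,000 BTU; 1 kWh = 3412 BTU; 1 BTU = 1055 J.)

$275.80

Heat load = 50000 MJ = 50,000,000,000 J / 1055 = 47,393,365 BTU
Gas: input = 47,393,365 / 0.926 = 51,180,740 BTU = 511.8 therm → 511.8 × $1.73 = $885.43; + 6 × $16.17 standing = $982.45
Heat pump: 47,393,365 BTU / 3412 = 13,890 kWh heat; / 3.09 = 4,495 kWh in → × $0.145 = $651.81; + 6 × $9.14 standing = $706.65
Difference = |$982.45 − $706.65| = $275.80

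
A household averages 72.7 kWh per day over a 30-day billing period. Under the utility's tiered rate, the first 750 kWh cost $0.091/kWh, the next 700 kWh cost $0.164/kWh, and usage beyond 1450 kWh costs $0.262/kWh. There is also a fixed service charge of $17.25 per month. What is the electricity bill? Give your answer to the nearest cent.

Usage = 72.7 kWh/day × 30 days = 2181 kWh
First 750 kWh × $0.091 = $68.25
Next 700 kWh × $0.164 = $114.80
Remaining 731 kWh × $0.262 = $191.52
Energy charge = $374.57; + service $17.25 = $391.82

$391.82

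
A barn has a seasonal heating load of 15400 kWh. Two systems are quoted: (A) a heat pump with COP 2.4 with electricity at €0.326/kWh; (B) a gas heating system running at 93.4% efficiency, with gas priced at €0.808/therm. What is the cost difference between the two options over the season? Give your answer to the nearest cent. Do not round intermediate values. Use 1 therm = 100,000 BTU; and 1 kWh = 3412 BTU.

Heat load = 15400 kWh × 3412 = 52,544,800 BTU
Gas: input = 52,544,800 / 0.934 = 56,257,816 BTU = 562.6 therm → 562.6 × €0.808 = €454.56
Heat pump: 52,544,800 BTU / 3412 = 15,400 kWh heat; / 2.4 = 6,417 kWh in → × €0.326 = €2,091.83
Difference = |€454.56 − €2,091.83| = €1,637.27

€1637.27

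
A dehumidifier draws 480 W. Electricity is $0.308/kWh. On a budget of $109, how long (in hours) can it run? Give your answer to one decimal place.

Energy budget = $109 / $0.308 per kWh = 353.9 kWh = 353,896 Wh
Runtime = 353,896 Wh / 480 W = 737.3 h

737.3 h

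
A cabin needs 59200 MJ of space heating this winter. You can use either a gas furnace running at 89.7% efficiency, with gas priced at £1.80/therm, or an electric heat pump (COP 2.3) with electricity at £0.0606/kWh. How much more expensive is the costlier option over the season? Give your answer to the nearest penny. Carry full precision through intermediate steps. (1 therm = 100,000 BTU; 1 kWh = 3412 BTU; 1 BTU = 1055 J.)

£692.71

Heat load = 59200 MJ = 59,200,000,000 J / 1055 = 56,113,744 BTU
Gas: input = 56,113,744 / 0.897 = 62,557,128 BTU = 625.6 therm → 625.6 × £1.80 = £1,126.03
Heat pump: 56,113,744 BTU / 3412 = 16,450 kWh heat; / 2.3 = 7,150 kWh in → × £0.0606 = £433.32
Difference = |£1,126.03 − £433.32| = £692.71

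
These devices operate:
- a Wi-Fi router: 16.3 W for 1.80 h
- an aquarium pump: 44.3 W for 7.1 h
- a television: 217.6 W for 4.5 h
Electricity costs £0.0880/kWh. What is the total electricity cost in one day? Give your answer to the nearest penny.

£0.12

Wi-Fi router: 16.3 W × 1.80 h = 29 Wh = 0.02934 kWh
aquarium pump: 44.3 W × 7.1 h = 315 Wh = 0.3145 kWh
television: 217.6 W × 4.5 h = 979 Wh = 0.9792 kWh
Total energy = 0.02934 + 0.3145 + 0.9792 = 1.323 kWh
Cost = 1.323 kWh × £0.0880 = £0.12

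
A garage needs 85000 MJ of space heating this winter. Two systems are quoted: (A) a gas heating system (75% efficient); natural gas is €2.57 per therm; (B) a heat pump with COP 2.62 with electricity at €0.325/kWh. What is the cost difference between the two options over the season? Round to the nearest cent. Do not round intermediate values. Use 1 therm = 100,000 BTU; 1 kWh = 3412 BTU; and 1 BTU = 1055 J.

Heat load = 85000 MJ = 85,000,000,000 J / 1055 = 80,568,720 BTU
Gas: input = 80,568,720 / 0.75 = 107,424,961 BTU = 1,074 therm → 1,074 × €2.57 = €2,760.82
Heat pump: 80,568,720 BTU / 3412 = 23,610 kWh heat; / 2.62 = 9,013 kWh in → × €0.325 = €2,929.14
Difference = |€2,760.82 − €2,929.14| = €168.31

€168.31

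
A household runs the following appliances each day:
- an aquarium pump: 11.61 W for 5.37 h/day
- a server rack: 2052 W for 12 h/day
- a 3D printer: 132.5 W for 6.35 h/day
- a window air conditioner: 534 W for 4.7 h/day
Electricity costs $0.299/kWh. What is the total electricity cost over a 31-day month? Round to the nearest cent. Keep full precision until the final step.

$259.88

aquarium pump: 11.61 W × 5.37 h × 31 d = 1,933 Wh = 1.933 kWh
server rack: 2052 W × 12 h × 31 d = 763,344 Wh = 763.3 kWh
3D printer: 132.5 W × 6.35 h × 31 d = 26,083 Wh = 26.08 kWh
window air conditioner: 534 W × 4.7 h × 31 d = 77,804 Wh = 77.8 kWh
Total energy = 1.933 + 763.3 + 26.08 + 77.8 = 869.2 kWh
Cost = 869.2 kWh × $0.299 = $259.88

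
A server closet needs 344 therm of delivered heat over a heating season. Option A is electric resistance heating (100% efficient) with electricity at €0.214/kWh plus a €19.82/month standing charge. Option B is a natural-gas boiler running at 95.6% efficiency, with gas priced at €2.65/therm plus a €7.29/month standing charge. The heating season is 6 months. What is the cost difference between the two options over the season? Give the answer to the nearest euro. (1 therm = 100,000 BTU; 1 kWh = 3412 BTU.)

€1279

Heat load = 344 therm × 100,000 = 34,400,000 BTU
Gas: input = 34,400,000 / 0.956 = 35,983,264 BTU = 359.8 therm → 359.8 × €2.65 = €953.56; + 6 × €7.29 standing = €997.30
Electric: 34,400,000 BTU / 3412 = 10,080 kWh → × €0.214 = €2,157.56; + 6 × €19.82 standing = €2,276.48
Difference = |€997.30 − €2,276.48| = €1,279.19 ≈ €1279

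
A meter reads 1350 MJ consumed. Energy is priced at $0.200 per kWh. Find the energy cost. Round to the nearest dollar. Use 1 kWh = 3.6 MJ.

$75

1350 MJ × (0.27778 kWh/MJ) = 375 kWh
Cost = 375 kWh × $0.200/kWh = $75.00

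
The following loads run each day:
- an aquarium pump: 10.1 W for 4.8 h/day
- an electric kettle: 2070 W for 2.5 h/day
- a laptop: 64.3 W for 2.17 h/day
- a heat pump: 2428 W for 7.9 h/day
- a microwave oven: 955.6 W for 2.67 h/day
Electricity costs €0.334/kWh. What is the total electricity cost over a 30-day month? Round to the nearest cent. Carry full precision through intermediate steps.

aquarium pump: 10.1 W × 4.8 h × 30 d = 1,454 Wh = 1.454 kWh
electric kettle: 2070 W × 2.5 h × 30 d = 155,250 Wh = 155.2 kWh
laptop: 64.3 W × 2.17 h × 30 d = 4,186 Wh = 4.186 kWh
heat pump: 2428 W × 7.9 h × 30 d = 575,436 Wh = 575.4 kWh
microwave oven: 955.6 W × 2.67 h × 30 d = 76,544 Wh = 76.54 kWh
Total energy = 1.454 + 155.2 + 4.186 + 575.4 + 76.54 = 812.9 kWh
Cost = 812.9 kWh × €0.334 = €271.50

€271.50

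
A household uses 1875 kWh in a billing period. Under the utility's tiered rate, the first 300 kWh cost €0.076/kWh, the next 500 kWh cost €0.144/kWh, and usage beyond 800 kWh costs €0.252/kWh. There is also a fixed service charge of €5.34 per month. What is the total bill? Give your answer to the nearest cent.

First 300 kWh × €0.076 = €22.80
Next 500 kWh × €0.144 = €72.00
Remaining 1075 kWh × €0.252 = €270.90
Energy charge = €365.70; + service €5.34 = €371.04

€371.04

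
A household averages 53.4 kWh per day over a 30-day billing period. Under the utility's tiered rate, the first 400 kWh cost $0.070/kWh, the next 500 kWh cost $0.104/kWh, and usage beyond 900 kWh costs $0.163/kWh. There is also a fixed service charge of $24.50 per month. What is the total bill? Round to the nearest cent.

$218.93

Usage = 53.4 kWh/day × 30 days = 1602 kWh
First 400 kWh × $0.070 = $28.00
Next 500 kWh × $0.104 = $52.00
Remaining 702 kWh × $0.163 = $114.43
Energy charge = $194.43; + service $24.50 = $218.93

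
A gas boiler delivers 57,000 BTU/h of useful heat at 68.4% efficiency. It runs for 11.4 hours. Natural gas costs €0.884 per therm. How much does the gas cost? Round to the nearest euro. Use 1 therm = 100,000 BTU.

€8

Heat delivered = 57,000 BTU/h × 11.4 h = 649,800 BTU
Gas input = 649,800 / 0.684 = 950,000 BTU
= 950,000 / 100,000 = 9.5 therm
Cost = 9.5 × €0.884/therm = €8.40 ≈ €8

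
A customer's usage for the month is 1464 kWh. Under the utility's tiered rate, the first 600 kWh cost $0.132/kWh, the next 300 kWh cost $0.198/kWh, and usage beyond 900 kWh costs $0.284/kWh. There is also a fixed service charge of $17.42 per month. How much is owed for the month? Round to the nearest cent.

$316.20

First 600 kWh × $0.132 = $79.20
Next 300 kWh × $0.198 = $59.40
Remaining 564 kWh × $0.284 = $160.18
Energy charge = $298.78; + service $17.42 = $316.20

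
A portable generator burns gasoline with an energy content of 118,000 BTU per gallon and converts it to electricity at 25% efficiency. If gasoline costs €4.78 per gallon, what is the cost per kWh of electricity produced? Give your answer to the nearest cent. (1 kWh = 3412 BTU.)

€0.55

Electrical output per gallon = 118,000 BTU × 0.25 / 3412 BTU/kWh = 8.646 kWh
Cost per kWh = €4.78 / 8.646 kWh = €0.553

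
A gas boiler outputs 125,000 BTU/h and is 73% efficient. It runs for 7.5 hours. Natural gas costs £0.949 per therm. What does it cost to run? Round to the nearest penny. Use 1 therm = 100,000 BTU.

Heat delivered = 125,000 BTU/h × 7.5 h = 937,500 BTU
Gas input = 937,500 / 0.73 = 1,284,247 BTU
= 1,284,247 / 100,000 = 12.84 therm
Cost = 12.84 × £0.949/therm = £12.19

£12.19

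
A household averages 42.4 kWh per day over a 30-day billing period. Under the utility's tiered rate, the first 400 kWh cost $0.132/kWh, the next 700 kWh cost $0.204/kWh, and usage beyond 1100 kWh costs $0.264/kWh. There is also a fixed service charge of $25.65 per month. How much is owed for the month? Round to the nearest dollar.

Usage = 42.4 kWh/day × 30 days = 1272 kWh
First 400 kWh × $0.132 = $52.80
Next 700 kWh × $0.204 = $142.80
Remaining 172 kWh × $0.264 = $45.41
Energy charge = $241.01; + service $25.65 = $266.66 ≈ $267

$267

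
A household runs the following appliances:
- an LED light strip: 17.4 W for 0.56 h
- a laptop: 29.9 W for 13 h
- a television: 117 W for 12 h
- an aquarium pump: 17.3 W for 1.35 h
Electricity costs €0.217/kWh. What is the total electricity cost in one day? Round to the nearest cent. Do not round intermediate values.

LED light strip: 17.4 W × 0.56 h = 10 Wh = 0.009744 kWh
laptop: 29.9 W × 13 h = 389 Wh = 0.3887 kWh
television: 117 W × 12 h = 1,404 Wh = 1.404 kWh
aquarium pump: 17.3 W × 1.35 h = 23 Wh = 0.02336 kWh
Total energy = 0.009744 + 0.3887 + 1.404 + 0.02336 = 1.826 kWh
Cost = 1.826 kWh × €0.217 = €0.40

€0.40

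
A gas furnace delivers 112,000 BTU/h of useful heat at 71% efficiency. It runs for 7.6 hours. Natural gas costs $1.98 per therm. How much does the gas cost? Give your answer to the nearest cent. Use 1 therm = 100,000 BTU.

$23.74

Heat delivered = 112,000 BTU/h × 7.6 h = 851,200 BTU
Gas input = 851,200 / 0.71 = 1,198,873 BTU
= 1,198,873 / 100,000 = 11.99 therm
Cost = 11.99 × $1.98/therm = $23.74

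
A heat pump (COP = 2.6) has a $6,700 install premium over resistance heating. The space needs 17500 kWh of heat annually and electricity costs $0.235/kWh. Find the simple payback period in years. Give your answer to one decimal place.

2.6 years

Resistance: 17500 kWh × $0.235 = $4,112.50/yr
Heat pump: 17500 / 2.6 = 6731 kWh in → × $0.235 = $1,581.73/yr
Annual savings = $2,530.77
Payback = $6,700 / $2,530.77 = 2.65 years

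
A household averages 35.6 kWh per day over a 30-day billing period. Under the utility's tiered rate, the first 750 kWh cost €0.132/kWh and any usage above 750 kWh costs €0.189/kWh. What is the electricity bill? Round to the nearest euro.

Usage = 35.6 kWh/day × 30 days = 1068 kWh
First 750 kWh × €0.132 = €99.00
Remaining 318 kWh × €0.189 = €60.10
Total = €159.10 ≈ €159

€159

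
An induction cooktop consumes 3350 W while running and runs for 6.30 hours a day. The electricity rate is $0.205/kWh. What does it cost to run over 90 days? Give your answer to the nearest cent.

$389.39

Energy = 3350 W × 6.30 h/day × 90 days = 1,899,450 Wh = 1,899 kWh
Cost = 1,899 kWh × $0.205/kWh = $389.39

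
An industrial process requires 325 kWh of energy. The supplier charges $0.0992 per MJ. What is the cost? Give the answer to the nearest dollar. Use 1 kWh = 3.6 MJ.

$116

325 kWh × (3.6 MJ/kWh) = 1,170 MJ
Cost = 1,170 MJ × $0.0992/MJ = $116.06 ≈ $116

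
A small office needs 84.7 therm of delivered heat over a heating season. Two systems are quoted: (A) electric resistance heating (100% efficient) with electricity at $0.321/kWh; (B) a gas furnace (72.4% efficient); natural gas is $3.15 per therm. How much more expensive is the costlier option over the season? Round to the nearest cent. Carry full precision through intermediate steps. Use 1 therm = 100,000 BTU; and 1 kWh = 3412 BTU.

$428.34

Heat load = 84.7 therm × 100,000 = 8,470,000 BTU
Gas: input = 8,470,000 / 0.724 = 11,698,895 BTU = 117 therm → 117 × $3.15 = $368.52
Electric: 8,470,000 BTU / 3412 = 2,482 kWh → × $0.321 = $796.86
Difference = |$368.52 − $796.86| = $428.34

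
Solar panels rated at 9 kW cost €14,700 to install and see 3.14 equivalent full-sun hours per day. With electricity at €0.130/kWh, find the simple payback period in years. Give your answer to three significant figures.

Daily generation = 9 kW × 3.14 h = 28.26 kWh
Annual generation = 28.26 × 365 = 10315 kWh
Annual savings = 10315 × €0.130 = €1,340.94
Payback = €14,700 / €1,340.94 = 11 years

11 years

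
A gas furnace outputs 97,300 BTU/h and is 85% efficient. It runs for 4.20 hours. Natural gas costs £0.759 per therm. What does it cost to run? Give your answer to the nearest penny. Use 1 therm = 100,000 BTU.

Heat delivered = 97,300 BTU/h × 4.20 h = 408,660 BTU
Gas input = 408,660 / 0.85 = 480,776 BTU
= 480,776 / 100,000 = 4.808 therm
Cost = 4.808 × £0.759/therm = £3.65

£3.65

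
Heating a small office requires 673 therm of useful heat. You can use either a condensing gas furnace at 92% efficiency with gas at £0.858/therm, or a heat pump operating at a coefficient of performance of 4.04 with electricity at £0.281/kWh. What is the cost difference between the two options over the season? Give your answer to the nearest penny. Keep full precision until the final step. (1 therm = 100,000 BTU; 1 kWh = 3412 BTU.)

£744.28

Heat load = 673 therm × 100,000 = 67,300,000 BTU
Gas: input = 67,300,000 / 0.92 = 73,152,174 BTU = 731.5 therm → 731.5 × £0.858 = £627.65
Heat pump: 67,300,000 BTU / 3412 = 19,720 kWh heat; / 4.04 = 4,882 kWh in → × £0.281 = £1,371.93
Difference = |£627.65 − £1,371.93| = £744.28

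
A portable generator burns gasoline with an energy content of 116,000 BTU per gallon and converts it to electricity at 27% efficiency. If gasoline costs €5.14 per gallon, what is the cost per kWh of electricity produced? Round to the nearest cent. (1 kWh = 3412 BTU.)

Electrical output per gallon = 116,000 BTU × 0.27 / 3412 BTU/kWh = 9.179 kWh
Cost per kWh = €5.14 / 9.179 kWh = €0.560

€0.56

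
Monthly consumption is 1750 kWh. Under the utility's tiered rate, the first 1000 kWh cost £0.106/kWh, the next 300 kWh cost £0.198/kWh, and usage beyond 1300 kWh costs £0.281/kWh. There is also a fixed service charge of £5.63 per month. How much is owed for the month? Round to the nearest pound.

First 1000 kWh × £0.106 = £106.00
Next 300 kWh × £0.198 = £59.40
Remaining 450 kWh × £0.281 = £126.45
Energy charge = £291.85; + service £5.63 = £297.48 ≈ £297

£297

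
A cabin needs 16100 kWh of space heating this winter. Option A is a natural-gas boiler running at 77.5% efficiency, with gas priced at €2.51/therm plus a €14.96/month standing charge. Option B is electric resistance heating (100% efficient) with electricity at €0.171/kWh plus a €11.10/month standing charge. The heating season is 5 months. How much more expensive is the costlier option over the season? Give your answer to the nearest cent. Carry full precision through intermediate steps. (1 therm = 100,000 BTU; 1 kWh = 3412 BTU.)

€954.67

Heat load = 16100 kWh × 3412 = 54,933,200 BTU
Gas: input = 54,933,200 / 0.775 = 70,881,548 BTU = 708.8 therm → 708.8 × €2.51 = €1,779.13; + 5 × €14.96 standing = €1,853.93
Electric: 54,933,200 BTU / 3412 = 16,100 kWh → × €0.171 = €2,753.10; + 5 × €11.10 standing = €2,808.60
Difference = |€1,853.93 − €2,808.60| = €954.67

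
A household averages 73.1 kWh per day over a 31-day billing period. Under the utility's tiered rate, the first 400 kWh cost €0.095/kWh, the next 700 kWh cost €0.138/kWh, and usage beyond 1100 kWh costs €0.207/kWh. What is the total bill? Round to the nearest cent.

Usage = 73.1 kWh/day × 31 days = 2266.1 kWh
First 400 kWh × €0.095 = €38.00
Next 700 kWh × €0.138 = €96.60
Remaining 1166.1 kWh × €0.207 = €241.38
Total = €375.98

€375.98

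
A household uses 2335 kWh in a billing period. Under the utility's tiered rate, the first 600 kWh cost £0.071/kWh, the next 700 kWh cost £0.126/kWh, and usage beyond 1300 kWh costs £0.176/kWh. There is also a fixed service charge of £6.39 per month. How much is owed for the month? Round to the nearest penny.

£319.35

First 600 kWh × £0.071 = £42.60
Next 700 kWh × £0.126 = £88.20
Remaining 1035 kWh × £0.176 = £182.16
Energy charge = £312.96; + service £6.39 = £319.35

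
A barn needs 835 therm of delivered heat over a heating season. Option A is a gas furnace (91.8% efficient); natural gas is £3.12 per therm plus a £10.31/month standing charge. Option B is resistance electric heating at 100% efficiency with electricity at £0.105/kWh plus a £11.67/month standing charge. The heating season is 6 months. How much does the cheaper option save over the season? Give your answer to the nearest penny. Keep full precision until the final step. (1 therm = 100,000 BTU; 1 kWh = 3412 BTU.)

Heat load = 835 therm × 100,000 = 83,500,000 BTU
Gas: input = 83,500,000 / 0.918 = 90,958,606 BTU = 909.6 therm → 909.6 × £3.12 = £2,837.91; + 6 × £10.31 standing = £2,899.77
Electric: 83,500,000 BTU / 3412 = 24,470 kWh → × £0.105 = £2,569.61; + 6 × £11.67 standing = £2,639.63
Difference = |£2,899.77 − £2,639.63| = £260.14

£260.14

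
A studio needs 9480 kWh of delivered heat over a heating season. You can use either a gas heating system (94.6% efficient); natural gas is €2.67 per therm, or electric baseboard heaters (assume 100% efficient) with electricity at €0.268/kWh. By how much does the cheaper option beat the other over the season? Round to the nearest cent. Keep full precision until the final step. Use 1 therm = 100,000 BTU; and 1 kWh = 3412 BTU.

€1627.71

Heat load = 9480 kWh × 3412 = 32,345,760 BTU
Gas: input = 32,345,760 / 0.946 = 34,192,135 BTU = 341.9 therm → 341.9 × €2.67 = €912.93
Electric: 32,345,760 BTU / 3412 = 9,480 kWh → × €0.268 = €2,540.64
Difference = |€912.93 − €2,540.64| = €1,627.71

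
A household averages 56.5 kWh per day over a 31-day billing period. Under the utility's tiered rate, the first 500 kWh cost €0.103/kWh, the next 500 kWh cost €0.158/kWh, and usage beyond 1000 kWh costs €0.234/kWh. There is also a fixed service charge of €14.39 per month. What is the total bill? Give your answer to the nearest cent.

€320.74

Usage = 56.5 kWh/day × 31 days = 1751.5 kWh
First 500 kWh × €0.103 = €51.50
Next 500 kWh × €0.158 = €79.00
Remaining 751.5 kWh × €0.234 = €175.85
Energy charge = €306.35; + service €14.39 = €320.74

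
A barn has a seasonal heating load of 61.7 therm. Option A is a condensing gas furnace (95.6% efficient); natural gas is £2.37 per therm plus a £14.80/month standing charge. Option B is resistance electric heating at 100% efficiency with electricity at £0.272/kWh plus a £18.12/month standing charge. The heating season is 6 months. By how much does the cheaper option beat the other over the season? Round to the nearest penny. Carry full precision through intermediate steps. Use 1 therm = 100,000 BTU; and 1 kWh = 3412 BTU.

£358.82

Heat load = 61.7 therm × 100,000 = 6,170,000 BTU
Gas: input = 6,170,000 / 0.956 = 6,453,975 BTU = 64.54 therm → 64.54 × £2.37 = £152.96; + 6 × £14.80 standing = £241.76
Electric: 6,170,000 BTU / 3412 = 1,808 kWh → × £0.272 = £491.86; + 6 × £18.12 standing = £600.58
Difference = |£241.76 − £600.58| = £358.82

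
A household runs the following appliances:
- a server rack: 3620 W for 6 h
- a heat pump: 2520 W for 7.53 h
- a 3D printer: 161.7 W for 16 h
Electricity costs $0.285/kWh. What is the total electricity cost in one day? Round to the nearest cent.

server rack: 3620 W × 6 h = 21,720 Wh = 21.72 kWh
heat pump: 2520 W × 7.53 h = 18,976 Wh = 18.98 kWh
3D printer: 161.7 W × 16 h = 2,587 Wh = 2.587 kWh
Total energy = 21.72 + 18.98 + 2.587 = 43.28 kWh
Cost = 43.28 kWh × $0.285 = $12.34

$12.34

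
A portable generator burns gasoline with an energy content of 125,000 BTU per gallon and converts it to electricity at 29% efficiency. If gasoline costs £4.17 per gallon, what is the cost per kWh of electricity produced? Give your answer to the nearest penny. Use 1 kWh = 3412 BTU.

£0.39

Electrical output per gallon = 125,000 BTU × 0.29 / 3412 BTU/kWh = 10.62 kWh
Cost per kWh = £4.17 / 10.62 kWh = £0.392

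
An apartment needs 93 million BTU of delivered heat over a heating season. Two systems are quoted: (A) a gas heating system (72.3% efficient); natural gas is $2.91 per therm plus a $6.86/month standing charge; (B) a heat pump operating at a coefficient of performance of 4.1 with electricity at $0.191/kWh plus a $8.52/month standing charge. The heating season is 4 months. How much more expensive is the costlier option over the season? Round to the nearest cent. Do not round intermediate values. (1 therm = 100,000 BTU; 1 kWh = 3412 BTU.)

$2466.75

Heat load = 93 × 10⁶ BTU = 93,000,000 BTU
Gas: input = 93,000,000 / 0.723 = 128,630,705 BTU = 1,286 therm → 1,286 × $2.91 = $3,743.15; + 4 × $6.86 standing = $3,770.59
Heat pump: 93,000,000 BTU / 3412 = 27,260 kWh heat; / 4.1 = 6,648 kWh in → × $0.191 = $1,269.77; + 4 × $8.52 standing = $1,303.85
Difference = |$3,770.59 − $1,303.85| = $2,466.75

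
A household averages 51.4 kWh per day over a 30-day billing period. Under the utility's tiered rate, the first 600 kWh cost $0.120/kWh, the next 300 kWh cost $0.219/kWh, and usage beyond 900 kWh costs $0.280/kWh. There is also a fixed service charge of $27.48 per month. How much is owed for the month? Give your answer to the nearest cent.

Usage = 51.4 kWh/day × 30 days = 1542 kWh
First 600 kWh × $0.120 = $72.00
Next 300 kWh × $0.219 = $65.70
Remaining 642 kWh × $0.280 = $179.76
Energy charge = $317.46; + service $27.48 = $344.94

$344.94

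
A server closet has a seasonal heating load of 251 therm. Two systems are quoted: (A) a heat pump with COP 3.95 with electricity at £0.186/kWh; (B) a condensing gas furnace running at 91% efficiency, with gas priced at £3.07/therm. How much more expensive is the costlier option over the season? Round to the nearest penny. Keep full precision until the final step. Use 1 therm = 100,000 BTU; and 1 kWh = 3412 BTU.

£500.38

Heat load = 251 therm × 100,000 = 25,100,000 BTU
Gas: input = 25,100,000 / 0.910 = 27,582,418 BTU = 275.8 therm → 275.8 × £3.07 = £846.78
Heat pump: 25,100,000 BTU / 3412 = 7,356 kWh heat; / 3.95 = 1,862 kWh in → × £0.186 = £346.40
Difference = |£846.78 − £346.40| = £500.38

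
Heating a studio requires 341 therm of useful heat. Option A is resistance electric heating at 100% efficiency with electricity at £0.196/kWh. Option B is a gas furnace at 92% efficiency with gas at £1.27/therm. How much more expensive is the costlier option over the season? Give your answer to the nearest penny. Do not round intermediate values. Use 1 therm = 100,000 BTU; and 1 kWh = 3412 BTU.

£1488.12

Heat load = 341 therm × 100,000 = 34,100,000 BTU
Gas: input = 34,100,000 / 0.92 = 37,065,217 BTU = 370.7 therm → 370.7 × £1.27 = £470.73
Electric: 34,100,000 BTU / 3412 = 9,994 kWh → × £0.196 = £1,958.85
Difference = |£470.73 − £1,958.85| = £1,488.12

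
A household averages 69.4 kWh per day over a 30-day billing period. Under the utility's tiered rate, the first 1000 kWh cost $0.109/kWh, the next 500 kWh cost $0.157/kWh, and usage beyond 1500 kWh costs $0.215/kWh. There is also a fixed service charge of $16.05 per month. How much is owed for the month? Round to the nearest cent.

Usage = 69.4 kWh/day × 30 days = 2082 kWh
First 1000 kWh × $0.109 = $109.00
Next 500 kWh × $0.157 = $78.50
Remaining 582 kWh × $0.215 = $125.13
Energy charge = $312.63; + service $16.05 = $328.68

$328.68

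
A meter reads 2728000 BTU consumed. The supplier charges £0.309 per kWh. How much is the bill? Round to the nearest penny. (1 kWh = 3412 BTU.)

2728000 BTU × (0.00029308 kWh/BTU) = 799.5 kWh
Cost = 799.5 kWh × £0.309/kWh = £247.06

£247.06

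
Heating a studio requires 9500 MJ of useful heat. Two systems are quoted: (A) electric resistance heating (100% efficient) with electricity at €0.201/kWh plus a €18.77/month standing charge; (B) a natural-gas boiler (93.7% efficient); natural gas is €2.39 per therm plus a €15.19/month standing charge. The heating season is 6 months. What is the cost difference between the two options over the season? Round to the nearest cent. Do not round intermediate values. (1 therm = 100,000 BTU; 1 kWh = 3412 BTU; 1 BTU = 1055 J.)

Heat load = 9500 MJ = 9,500,000,000 J / 1055 = 9,004,739 BTU
Gas: input = 9,004,739 / 0.937 = 9,610,181 BTU = 96.1 therm → 96.1 × €2.39 = €229.68; + 6 × €15.19 standing = €320.82
Electric: 9,004,739 BTU / 3412 = 2,639 kWh → × €0.201 = €530.47; + 6 × €18.77 standing = €643.09
Difference = |€320.82 − €643.09| = €322.26

€322.26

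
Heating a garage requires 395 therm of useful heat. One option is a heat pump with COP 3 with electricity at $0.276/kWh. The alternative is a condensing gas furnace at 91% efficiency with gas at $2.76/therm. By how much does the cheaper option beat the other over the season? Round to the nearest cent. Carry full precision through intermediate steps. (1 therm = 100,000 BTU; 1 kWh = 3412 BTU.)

Heat load = 395 therm × 100,000 = 39,500,000 BTU
Gas: input = 39,500,000 / 0.91 = 43,406,593 BTU = 434.1 therm → 434.1 × $2.76 = $1,198.02
Heat pump: 39,500,000 BTU / 3412 = 11,580 kWh heat; / 3 = 3,859 kWh in → × $0.276 = $1,065.06
Difference = |$1,198.02 − $1,065.06| = $132.96

$132.96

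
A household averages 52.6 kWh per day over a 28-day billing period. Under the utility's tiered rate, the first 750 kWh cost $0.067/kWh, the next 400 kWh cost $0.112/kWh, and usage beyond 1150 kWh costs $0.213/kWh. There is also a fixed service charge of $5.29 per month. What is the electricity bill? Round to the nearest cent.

Usage = 52.6 kWh/day × 28 days = 1472.8 kWh
First 750 kWh × $0.067 = $50.25
Next 400 kWh × $0.112 = $44.80
Remaining 322.8 kWh × $0.213 = $68.76
Energy charge = $163.81; + service $5.29 = $169.10

$169.10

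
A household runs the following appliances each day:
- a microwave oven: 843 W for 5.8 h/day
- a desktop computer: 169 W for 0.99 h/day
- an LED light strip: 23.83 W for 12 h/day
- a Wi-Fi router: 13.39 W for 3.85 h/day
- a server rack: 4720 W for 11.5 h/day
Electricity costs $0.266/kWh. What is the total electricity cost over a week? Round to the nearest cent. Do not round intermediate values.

microwave oven: 843 W × 5.8 h × 7 d = 34,226 Wh = 34.23 kWh
desktop computer: 169 W × 0.99 h × 7 d = 1,171 Wh = 1.171 kWh
LED light strip: 23.83 W × 12 h × 7 d = 2,002 Wh = 2.002 kWh
Wi-Fi router: 13.39 W × 3.85 h × 7 d = 361 Wh = 0.3609 kWh
server rack: 4720 W × 11.5 h × 7 d = 379,960 Wh = 380 kWh
Total energy = 34.23 + 1.171 + 2.002 + 0.3609 + 380 = 417.7 kWh
Cost = 417.7 kWh × $0.266 = $111.11

$111.11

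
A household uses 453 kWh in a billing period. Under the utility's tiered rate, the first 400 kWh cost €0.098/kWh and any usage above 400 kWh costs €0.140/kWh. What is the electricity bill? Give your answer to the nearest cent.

€46.62

First 400 kWh × €0.098 = €39.20
Remaining 53 kWh × €0.140 = €7.42
Total = €46.62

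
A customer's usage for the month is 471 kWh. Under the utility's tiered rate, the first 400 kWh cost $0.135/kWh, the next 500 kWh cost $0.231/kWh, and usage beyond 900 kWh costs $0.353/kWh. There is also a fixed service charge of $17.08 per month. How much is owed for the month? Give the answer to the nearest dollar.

$87

First 400 kWh × $0.135 = $54.00
Next 71 kWh × $0.231 = $16.40
Remaining tier: 0 kWh (not reached)
Energy charge = $70.40; + service $17.08 = $87.48 ≈ $87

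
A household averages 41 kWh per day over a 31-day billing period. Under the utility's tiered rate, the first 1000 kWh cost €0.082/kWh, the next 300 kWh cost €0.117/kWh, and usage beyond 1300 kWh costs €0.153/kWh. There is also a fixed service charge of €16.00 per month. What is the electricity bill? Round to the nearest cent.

Usage = 41 kWh/day × 31 days = 1271 kWh
First 1000 kWh × €0.082 = €82.00
Next 271 kWh × €0.117 = €31.71
Remaining tier: 0 kWh (not reached)
Energy charge = €113.71; + service €16.00 = €129.71

€129.71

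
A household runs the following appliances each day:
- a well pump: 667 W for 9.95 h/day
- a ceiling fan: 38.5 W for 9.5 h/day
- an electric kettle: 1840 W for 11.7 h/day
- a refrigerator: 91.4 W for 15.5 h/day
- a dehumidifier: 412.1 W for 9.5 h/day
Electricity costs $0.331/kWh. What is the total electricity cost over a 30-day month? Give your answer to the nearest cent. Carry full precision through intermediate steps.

well pump: 667 W × 9.95 h × 30 d = 199,100 Wh = 199.1 kWh
ceiling fan: 38.5 W × 9.5 h × 30 d = 10,972 Wh = 10.97 kWh
electric kettle: 1840 W × 11.7 h × 30 d = 645,840 Wh = 645.8 kWh
refrigerator: 91.4 W × 15.5 h × 30 d = 42,501 Wh = 42.5 kWh
dehumidifier: 412.1 W × 9.5 h × 30 d = 117,449 Wh = 117.4 kWh
Total energy = 199.1 + 10.97 + 645.8 + 42.5 + 117.4 = 1,016 kWh
Cost = 1,016 kWh × $0.331 = $336.25

$336.25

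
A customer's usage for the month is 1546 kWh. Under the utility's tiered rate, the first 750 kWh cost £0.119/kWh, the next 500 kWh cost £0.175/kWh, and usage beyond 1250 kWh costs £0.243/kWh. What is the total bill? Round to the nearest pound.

First 750 kWh × £0.119 = £89.25
Next 500 kWh × £0.175 = £87.50
Remaining 296 kWh × £0.243 = £71.93
Total = £248.68 ≈ £249

£249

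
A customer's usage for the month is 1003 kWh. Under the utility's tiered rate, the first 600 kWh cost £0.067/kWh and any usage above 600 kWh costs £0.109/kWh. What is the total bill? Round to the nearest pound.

First 600 kWh × £0.067 = £40.20
Remaining 403 kWh × £0.109 = £43.93
Total = £84.13 ≈ £84

£84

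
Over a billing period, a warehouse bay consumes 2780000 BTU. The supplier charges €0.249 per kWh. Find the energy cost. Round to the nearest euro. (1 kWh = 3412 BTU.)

2780000 BTU × (0.00029308 kWh/BTU) = 814.8 kWh
Cost = 814.8 kWh × €0.249/kWh = €202.88 ≈ €203

€203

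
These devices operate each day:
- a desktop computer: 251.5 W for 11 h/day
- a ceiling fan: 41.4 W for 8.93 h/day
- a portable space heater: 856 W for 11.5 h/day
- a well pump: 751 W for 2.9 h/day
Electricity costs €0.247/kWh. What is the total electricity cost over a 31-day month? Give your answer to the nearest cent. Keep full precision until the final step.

desktop computer: 251.5 W × 11 h × 31 d = 85,762 Wh = 85.76 kWh
ceiling fan: 41.4 W × 8.93 h × 31 d = 11,461 Wh = 11.46 kWh
portable space heater: 856 W × 11.5 h × 31 d = 305,164 Wh = 305.2 kWh
well pump: 751 W × 2.9 h × 31 d = 67,515 Wh = 67.51 kWh
Total energy = 85.76 + 11.46 + 305.2 + 67.51 = 469.9 kWh
Cost = 469.9 kWh × €0.247 = €116.07

€116.07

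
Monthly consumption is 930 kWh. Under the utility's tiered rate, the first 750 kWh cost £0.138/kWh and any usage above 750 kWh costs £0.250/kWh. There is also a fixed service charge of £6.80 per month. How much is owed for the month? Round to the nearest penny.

First 750 kWh × £0.138 = £103.50
Remaining 180 kWh × £0.250 = £45.00
Energy charge = £148.50; + service £6.80 = £155.30

£155.30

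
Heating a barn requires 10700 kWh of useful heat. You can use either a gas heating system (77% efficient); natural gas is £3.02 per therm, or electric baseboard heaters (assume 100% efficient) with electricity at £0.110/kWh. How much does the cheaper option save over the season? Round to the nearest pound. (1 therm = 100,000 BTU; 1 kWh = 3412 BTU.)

Heat load = 10700 kWh × 3412 = 36,508,400 BTU
Gas: input = 36,508,400 / 0.77 = 47,413,506 BTU = 474.1 therm → 474.1 × £3.02 = £1,431.89
Electric: 36,508,400 BTU / 3412 = 10,700 kWh → × £0.110 = £1,177.00
Difference = |£1,431.89 − £1,177.00| = £254.89 ≈ £255

£255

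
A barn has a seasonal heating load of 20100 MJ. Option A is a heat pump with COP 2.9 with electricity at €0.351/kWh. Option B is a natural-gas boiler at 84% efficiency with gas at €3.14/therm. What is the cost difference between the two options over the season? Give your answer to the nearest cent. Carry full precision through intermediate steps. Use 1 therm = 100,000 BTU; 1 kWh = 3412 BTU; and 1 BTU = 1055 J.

Heat load = 20100 MJ = 20,100,000,000 J / 1055 = 19,052,133 BTU
Gas: input = 19,052,133 / 0.84 = 22,681,110 BTU = 226.8 therm → 226.8 × €3.14 = €712.19
Heat pump: 19,052,133 BTU / 3412 = 5,584 kWh heat; / 2.9 = 1,925 kWh in → × €0.351 = €675.84
Difference = |€712.19 − €675.84| = €36.35

€36.35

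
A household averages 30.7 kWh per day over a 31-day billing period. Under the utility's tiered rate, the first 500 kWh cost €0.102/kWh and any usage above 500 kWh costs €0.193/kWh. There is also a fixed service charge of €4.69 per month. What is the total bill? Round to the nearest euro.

Usage = 30.7 kWh/day × 31 days = 951.7 kWh
First 500 kWh × €0.102 = €51.00
Remaining 451.7 kWh × €0.193 = €87.18
Energy charge = €138.18; + service €4.69 = €142.87 ≈ €143

€143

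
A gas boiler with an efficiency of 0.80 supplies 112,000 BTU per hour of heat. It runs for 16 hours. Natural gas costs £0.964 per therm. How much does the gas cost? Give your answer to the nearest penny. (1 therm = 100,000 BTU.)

£21.59

Heat delivered = 112,000 BTU/h × 16 h = 1,792,000 BTU
Gas input = 1,792,000 / 0.80 = 2,240,000 BTU
= 2,240,000 / 100,000 = 22.4 therm
Cost = 22.4 × £0.964/therm = £21.59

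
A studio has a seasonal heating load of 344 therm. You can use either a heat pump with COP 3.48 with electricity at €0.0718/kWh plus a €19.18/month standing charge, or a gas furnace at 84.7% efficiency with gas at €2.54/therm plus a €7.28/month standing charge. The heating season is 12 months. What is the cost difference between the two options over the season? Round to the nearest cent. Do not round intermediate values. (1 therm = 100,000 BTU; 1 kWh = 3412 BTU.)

€680.78

Heat load = 344 therm × 100,000 = 34,400,000 BTU
Gas: input = 34,400,000 / 0.847 = 40,613,932 BTU = 406.1 therm → 406.1 × €2.54 = €1,031.59; + 12 × €7.28 standing = €1,118.95
Heat pump: 34,400,000 BTU / 3412 = 10,080 kWh heat; / 3.48 = 2,897 kWh in → × €0.0718 = €208.01; + 12 × €19.18 standing = €438.17
Difference = |€1,118.95 − €438.17| = €680.78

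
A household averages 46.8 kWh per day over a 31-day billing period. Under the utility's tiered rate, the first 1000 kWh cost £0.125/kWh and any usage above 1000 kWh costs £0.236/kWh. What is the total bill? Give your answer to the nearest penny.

£231.39

Usage = 46.8 kWh/day × 31 days = 1450.8 kWh
First 1000 kWh × £0.125 = £125.00
Remaining 450.8 kWh × £0.236 = £106.39
Total = £231.39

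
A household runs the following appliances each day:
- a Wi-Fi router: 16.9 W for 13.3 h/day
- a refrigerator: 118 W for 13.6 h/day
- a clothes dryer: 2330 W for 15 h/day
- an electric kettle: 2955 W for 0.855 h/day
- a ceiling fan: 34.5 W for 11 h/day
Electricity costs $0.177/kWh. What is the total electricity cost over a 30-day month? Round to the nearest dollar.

Wi-Fi router: 16.9 W × 13.3 h × 30 d = 6,743 Wh = 6.743 kWh
refrigerator: 118 W × 13.6 h × 30 d = 48,144 Wh = 48.14 kWh
clothes dryer: 2330 W × 15 h × 30 d = 1,048,500 Wh = 1,048 kWh
electric kettle: 2955 W × 0.855 h × 30 d = 75,796 Wh = 75.8 kWh
ceiling fan: 34.5 W × 11 h × 30 d = 11,385 Wh = 11.38 kWh
Total energy = 6.743 + 48.14 + 1,048 + 75.8 + 11.38 = 1,191 kWh
Cost = 1,191 kWh × $0.177 = $210.73 ≈ $211

$211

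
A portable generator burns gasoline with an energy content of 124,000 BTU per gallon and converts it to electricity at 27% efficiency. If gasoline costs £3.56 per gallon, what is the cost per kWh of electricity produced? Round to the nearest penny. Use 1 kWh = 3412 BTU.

Electrical output per gallon = 124,000 BTU × 0.27 / 3412 BTU/kWh = 9.812 kWh
Cost per kWh = £3.56 / 9.812 kWh = £0.363

£0.36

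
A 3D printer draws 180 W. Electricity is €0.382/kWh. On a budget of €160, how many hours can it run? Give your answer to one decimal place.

Energy budget = €160 / €0.382 per kWh = 418.8 kWh = 418,848 Wh
Runtime = 418,848 Wh / 180 W = 2,327 h

2326.9 h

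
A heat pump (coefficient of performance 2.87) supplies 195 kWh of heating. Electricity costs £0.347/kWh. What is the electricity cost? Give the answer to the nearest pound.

Electrical input = 195 kWh / 2.87 = 67.94 kWh
Cost = 67.94 × £0.347/kWh = £23.58 ≈ £24

£24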